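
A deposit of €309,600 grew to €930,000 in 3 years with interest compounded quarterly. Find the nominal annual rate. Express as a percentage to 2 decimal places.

38.40%

(1 + r/4)^12 = 930,000/309,600 = 3.00388.
1 + r/4 = 3.00388^(1/12) ≈ 1.095991, so r/4 ≈ 0.0959906.
r ≈ 4·0.0959906 = 38.39624%.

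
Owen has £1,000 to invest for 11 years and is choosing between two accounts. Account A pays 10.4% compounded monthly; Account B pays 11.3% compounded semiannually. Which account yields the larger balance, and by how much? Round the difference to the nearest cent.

Account B, by £226.78

Account A growth factor: (1 + 0.104/12)^132 ≈ 3.123865334; balance ≈ 3,123.8653.
Account B growth factor: (1 + 0.0565)^22 ≈ 3.350649734; balance ≈ 3,350.6497.
Account B is larger by 226.7844.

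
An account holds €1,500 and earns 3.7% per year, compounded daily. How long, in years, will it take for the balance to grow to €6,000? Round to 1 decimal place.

We need (1 + 0.00010137)^(365t) = 4, so 365t = ln 4 / ln 1.000101 ≈ 13676.2997.
t ≈ 13676.2997/365 = 37.4693 years.

37.5 years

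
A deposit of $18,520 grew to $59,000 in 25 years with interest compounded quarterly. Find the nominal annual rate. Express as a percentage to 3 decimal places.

The 100-period growth factor is 59,000/18,520 = 3.18575.
r/4 = 3.18575^(1/100) − 1 ≈ 0.0116542, so r ≈ 4·0.0116542 = 4.66170%.

4.662%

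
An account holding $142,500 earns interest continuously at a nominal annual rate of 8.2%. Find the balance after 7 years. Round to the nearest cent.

A = P·e^(rt) = 142,500·e^(0.082·7) = 142,500·e^0.574.
e^0.574 ≈ 1.77535428466, so A ≈ 252,987.9856.

$252,987.99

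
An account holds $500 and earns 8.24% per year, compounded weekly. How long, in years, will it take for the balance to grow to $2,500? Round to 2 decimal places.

We need (1 + 0.00158462)^(52t) = 5, so 52t = ln 5 / ln 1.001585 ≈ 1016.4692.
t ≈ 1016.4692/52 = 19.5475 years.

19.55 years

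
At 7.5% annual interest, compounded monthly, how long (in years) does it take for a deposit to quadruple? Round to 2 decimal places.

18.54 years

(1 + 0.00625)^(12t) = 4.
12t = ln 4 / ln(1 + 0.00625) ≈ 1.3863/0.00623055 ≈ 222.4995.
t ≈ 18.5416.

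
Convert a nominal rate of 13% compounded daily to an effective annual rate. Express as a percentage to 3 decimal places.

EAR = (1 + 13%/365)^365 − 1 = (1 + 0.000356164)^365 − 1.
(1 + 0.000356164)^365 ≈ 1.138802, so EAR ≈ 13.88020%.

13.880%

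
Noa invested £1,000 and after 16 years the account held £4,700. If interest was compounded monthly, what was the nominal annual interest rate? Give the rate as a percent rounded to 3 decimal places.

The 192-period growth factor is 4,700/1,000 = 4.7.
r/12 = 4.7^(1/192) − 1 ≈ 0.00809279, so r ≈ 12·0.00809279 = 9.71135%.

9.711%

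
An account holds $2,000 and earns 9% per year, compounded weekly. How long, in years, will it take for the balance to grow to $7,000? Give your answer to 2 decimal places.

13.93 years

(1 + 0.00173077)^(52t) = 7,000/2,000 = 3.5.
52t·ln(1 + 0.00173077) = ln(3.5); 52t = 1.2528/0.00172927 ≈ 724.4448.
t ≈ 13.9316 years.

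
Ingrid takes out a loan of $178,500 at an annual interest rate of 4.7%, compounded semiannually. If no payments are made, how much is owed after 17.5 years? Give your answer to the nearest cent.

$402,450.87

Periodic rate = 4.7%/2 = 0.0235; periods = 2·17.5 = 35.
A = 178,500·(1 + 0.0235)^35 ≈ 178,500·2.25462669585 ≈ 402,450.8652.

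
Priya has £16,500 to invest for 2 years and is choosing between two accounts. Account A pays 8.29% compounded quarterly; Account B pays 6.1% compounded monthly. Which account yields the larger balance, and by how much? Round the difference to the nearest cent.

Account A, by £807.40

Account A growth factor: (1 + 0.020725)^8 ≈ 1.1783383558; balance ≈ 19,442.5829.
Account B growth factor: (1 + 0.061/12)^24 ≈ 1.1294050205; balance ≈ 18,635.1828.
Account A is larger by 807.4000.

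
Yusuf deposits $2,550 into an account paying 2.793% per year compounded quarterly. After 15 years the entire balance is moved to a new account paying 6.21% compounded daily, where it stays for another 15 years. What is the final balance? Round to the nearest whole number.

$9,826

After 15 years at 2.793%: 2,550 × 1.518152468 ≈ 3,871.2888.
Then 15 years at 6.21%: 3,871.2888 × 2.538112686 ≈ 9,825.7672.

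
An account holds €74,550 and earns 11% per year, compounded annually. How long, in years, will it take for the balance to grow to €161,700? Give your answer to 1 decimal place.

We need (1 + 0.11)^t = 2.169, so t = ln 2.169 / ln 1.11 ≈ 7.4192.

7.4 years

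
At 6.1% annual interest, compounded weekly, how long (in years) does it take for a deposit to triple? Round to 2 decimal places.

18.02 years

(1 + 0.00117308)^(52t) = 3.
52t = ln 3 / ln(1 + 0.00117308) ≈ 1.0986/0.00117239 ≈ 937.0711.
t ≈ 18.0206.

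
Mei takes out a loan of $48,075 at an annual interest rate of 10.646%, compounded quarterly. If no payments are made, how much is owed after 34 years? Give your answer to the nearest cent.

$1,711,408.33

Growth factor = (1 + 0.026615)^136 ≈ 35.59871718565.
A ≈ 48,075 × 35.59871718565 ≈ 1,711,408.3287.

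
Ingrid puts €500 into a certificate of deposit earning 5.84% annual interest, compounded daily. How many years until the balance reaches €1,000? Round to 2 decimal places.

We need (1 + 0.00016)^(365t) = 2, so 365t = ln 2 / ln 1.00016 ≈ 4332.5164.
t ≈ 4332.5164/365 = 11.8699 years.

11.87 years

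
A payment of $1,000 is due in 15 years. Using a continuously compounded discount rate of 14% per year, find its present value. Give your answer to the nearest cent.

P = A·e^(−rt) = 1,000·e^(−2.1).
e^(−2.1) ≈ 0.122456428, so P ≈ 122.4564.

$122.46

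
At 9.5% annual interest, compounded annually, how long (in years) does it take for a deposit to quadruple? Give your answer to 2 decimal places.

15.28 years

(1 + 0.095)^t = 4.
t = ln 4 / ln(1 + 0.095) ≈ 1.3863/0.0907544 ≈ 15.2752.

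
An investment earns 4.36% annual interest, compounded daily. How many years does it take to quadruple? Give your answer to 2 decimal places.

31.80 years

(1 + 0.000119452)^(365t) = 4.
365t = ln 4 / ln(1 + 0.000119452) ≈ 1.3863/0.000119445 ≈ 11606.1390.
t ≈ 31.7976.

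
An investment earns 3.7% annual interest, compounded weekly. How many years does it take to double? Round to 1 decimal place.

18.7 years

(1 + 0.000711538)^(52t) = 2.
52t = ln 2 / ln(1 + 0.000711538) ≈ 0.69315/0.000711285 ≈ 974.4993.
t ≈ 18.7404.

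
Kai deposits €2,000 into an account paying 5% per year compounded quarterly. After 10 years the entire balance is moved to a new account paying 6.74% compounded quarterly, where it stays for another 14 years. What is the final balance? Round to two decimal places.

€8,379.48

After 10 years at 5%: 2,000 × 1.643619463 ≈ 3,287.2389.
Then 14 years at 6.74%: 3,287.2389 × 2.549094912 ≈ 8,379.4840.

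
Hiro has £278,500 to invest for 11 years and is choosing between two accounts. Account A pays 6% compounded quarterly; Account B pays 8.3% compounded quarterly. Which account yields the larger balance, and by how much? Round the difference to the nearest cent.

A: (1 + 0.015)^44 ≈ 1.92533301912, so 278,500 × 1.92533301912 ≈ 536,205.2458.
B: (1 + 0.02075)^44 ≈ 2.46861349154, so 278,500 × 2.46861349154 ≈ 687,508.8574.
Difference ≈ 151,303.6116 in favor of B.

Account B, by £151,303.61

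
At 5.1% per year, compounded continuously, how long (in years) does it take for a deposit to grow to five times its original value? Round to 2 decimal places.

e^(0.051t) = 5, so 0.051t = ln 5 ≈ 1.6094.
t ≈ 1.6094/0.051 ≈ 31.5576.

31.56 years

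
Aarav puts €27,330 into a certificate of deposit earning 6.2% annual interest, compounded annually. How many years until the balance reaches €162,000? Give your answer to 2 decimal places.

29.58 years

We need (1 + 0.062)^t = 5.9276, so t = ln 5.9276 / ln 1.062 ≈ 29.5843.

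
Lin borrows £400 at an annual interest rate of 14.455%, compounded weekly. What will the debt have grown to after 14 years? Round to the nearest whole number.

£3,018

Periodic rate = 14.455%/52 = 0.00277981; periods = 52·14 = 728.
A = 400·(1 + 0.14455/52)^728 ≈ 400·7.54505554 ≈ 3,018.0222.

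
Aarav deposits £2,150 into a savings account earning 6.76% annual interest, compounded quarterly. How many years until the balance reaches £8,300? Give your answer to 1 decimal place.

20.2 years

We need (1 + 0.0169)^(4t) = 3.8605, so 4t = ln 3.8605 / ln 1.0169 ≈ 80.6018.
t ≈ 80.6018/4 = 20.1504 years.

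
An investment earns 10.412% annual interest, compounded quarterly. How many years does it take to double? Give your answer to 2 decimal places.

(1 + 0.02603)^(4t) = 2.
4t = ln 2 / ln(1 + 0.02603) ≈ 0.69315/0.025697 ≈ 26.9739.
t ≈ 6.7435.

6.74 years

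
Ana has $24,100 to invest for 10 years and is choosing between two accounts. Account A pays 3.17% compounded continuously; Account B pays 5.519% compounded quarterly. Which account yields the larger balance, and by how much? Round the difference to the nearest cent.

Account B, by $8,603.88

A: e^(0.0317·10) = e^0.317 ≈ 1.3730025719, so 24,100 × 1.3730025719 ≈ 33,089.3620.
B: (1 + 0.0137975)^40 ≈ 1.7300100943, so 24,100 × 1.7300100943 ≈ 41,693.2433.
Difference ≈ 8,603.8813 in favor of B.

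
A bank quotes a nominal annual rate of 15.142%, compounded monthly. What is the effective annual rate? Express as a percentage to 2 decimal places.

EAR = (1 + 15.142%/12)^12 − 1 = (1 + 0.0126183)^12 − 1.
(1 + 0.0126183)^12 ≈ 1.162383, so EAR ≈ 16.23835%.

16.24%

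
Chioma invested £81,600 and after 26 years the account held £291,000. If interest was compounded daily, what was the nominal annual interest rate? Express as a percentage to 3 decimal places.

The 9490-period growth factor is 291,000/81,600 = 3.56618.
r/365 = 3.56618^(1/9490) − 1 ≈ 0.000133991, so r ≈ 365·0.000133991 = 4.89069%.

4.891%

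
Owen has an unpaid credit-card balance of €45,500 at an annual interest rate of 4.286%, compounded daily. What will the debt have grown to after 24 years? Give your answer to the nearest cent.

Growth factor = (1 + 0.04286/365)^8760 ≈ 2.7970900555.
A ≈ 45,500 × 2.7970900555 ≈ 127,267.5975.

€127,267.60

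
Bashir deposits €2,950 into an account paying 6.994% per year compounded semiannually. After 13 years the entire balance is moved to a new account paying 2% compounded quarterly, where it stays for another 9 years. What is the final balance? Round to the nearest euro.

After 13 years at 6.994%: 2,950 × 2.444115895 ≈ 7,210.1419.
Then 9 years at 2%: 7,210.1419 × 1.196680525 ≈ 8,628.2364.

€8,628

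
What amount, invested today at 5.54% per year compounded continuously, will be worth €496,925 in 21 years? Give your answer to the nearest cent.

P = A·e^(−rt) = 496,925·e^(−1.1634).
e^(−1.1634) ≈ 0.312422137766, so P ≈ 155,250.3708.

€155,250.37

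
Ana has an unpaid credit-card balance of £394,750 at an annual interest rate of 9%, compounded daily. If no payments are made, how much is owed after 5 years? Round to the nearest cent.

Growth factor = (1 + 0.09/365)^1825 ≈ 1.5682251931.
A ≈ 394,750 × 1.5682251931 ≈ 619,056.8950.

£619,056.89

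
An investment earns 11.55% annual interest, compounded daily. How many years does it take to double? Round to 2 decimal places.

6.00 years

(1 + 0.000316438)^(365t) = 2.
365t = ln 2 / ln(1 + 0.000316438) ≈ 0.69315/0.000316388 ≈ 2190.8117.
t ≈ 6.0022.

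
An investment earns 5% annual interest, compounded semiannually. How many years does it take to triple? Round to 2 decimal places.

(1 + 0.025)^(2t) = 3.
2t = ln 3 / ln(1 + 0.025) ≈ 1.0986/0.0246926 ≈ 44.4915.
t ≈ 22.2458.

22.25 years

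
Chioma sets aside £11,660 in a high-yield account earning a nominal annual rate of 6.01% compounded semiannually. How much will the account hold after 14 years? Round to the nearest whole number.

£26,714

Growth factor = (1 + 0.03005)^28 ≈ 2.2910395192.
A ≈ 11,660 × 2.2910395192 ≈ 26,713.5208.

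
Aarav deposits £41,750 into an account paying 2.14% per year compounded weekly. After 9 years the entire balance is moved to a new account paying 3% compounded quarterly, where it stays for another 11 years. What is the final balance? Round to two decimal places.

£70,318.05

After 9 years at 2.14%: 41,750 × 1.2123497028 ≈ 50,615.6001.
Then 11 years at 3%: 50,615.6001 × 1.389256418 ≈ 70,318.0473.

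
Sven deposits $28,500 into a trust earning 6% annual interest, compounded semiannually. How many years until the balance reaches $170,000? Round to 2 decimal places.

30.21 years

(1 + 0.03)^(2t) = 170,000/28,500 = 5.9649.
2t·ln(1 + 0.03) = ln(5.9649); 2t = 1.7859/0.0295588 ≈ 60.4184.
t ≈ 30.2092 years.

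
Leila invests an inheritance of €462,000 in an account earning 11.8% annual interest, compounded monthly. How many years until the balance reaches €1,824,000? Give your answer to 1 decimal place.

We need (1 + 0.00983333)^(12t) = 3.9481, so 12t = ln 3.9481 / ln 1.009833 ≈ 140.3352.
t ≈ 140.3352/12 = 11.6946 years.

11.7 years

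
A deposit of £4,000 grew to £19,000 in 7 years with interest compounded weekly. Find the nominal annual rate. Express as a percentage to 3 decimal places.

The 364-period growth factor is 19,000/4,000 = 4.75.
r/52 = 4.75^(1/364) − 1 ≈ 0.00428979, so r ≈ 52·0.00428979 = 22.30692%.

22.307%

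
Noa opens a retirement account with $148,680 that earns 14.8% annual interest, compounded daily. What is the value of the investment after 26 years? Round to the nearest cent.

$6,967,532.43

Periodic rate = 14.8%/365 = 0.000405479; periods = 365·26 = 9490.
A = 148,680·(1 + 0.148/365)^9490 ≈ 148,680·46.86260714163 ≈ 6,967,532.4298.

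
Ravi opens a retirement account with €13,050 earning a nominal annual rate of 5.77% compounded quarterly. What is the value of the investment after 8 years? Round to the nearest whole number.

Growth factor = (1 + 0.014425)^32 ≈ 1.5813871173.
A ≈ 13,050 × 1.5813871173 ≈ 20,637.1019.

€20,637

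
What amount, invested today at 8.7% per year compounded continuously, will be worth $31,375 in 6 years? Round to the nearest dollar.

$18,616

P = A·e^(−rt) = 31,375·e^(−0.522).
e^(−0.522) ≈ 0.59333269512, so P ≈ 18,615.8133.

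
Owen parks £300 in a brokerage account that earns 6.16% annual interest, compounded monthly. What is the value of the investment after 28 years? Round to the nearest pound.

Periodic rate = 6.16%/12 = 0.00513333; periods = 12·28 = 336.
A = 300·(1 + 0.0616/12)^336 ≈ 300·5.58669627 ≈ 1,676.0089.

£1,676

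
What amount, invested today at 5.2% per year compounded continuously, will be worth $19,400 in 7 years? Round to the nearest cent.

$13,480.89

P = A·e^(−rt) = 19,400·e^(−0.364).
e^(−0.364) ≈ 0.69489119474, so P ≈ 13,480.8892.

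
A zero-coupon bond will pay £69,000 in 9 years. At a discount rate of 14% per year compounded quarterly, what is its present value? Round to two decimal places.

Growth factor = (1 + 0.035)^36 ≈ 3.4502661115.
P = 69,000/3.4502661115 ≈ 19,998.4574.

£19,998.46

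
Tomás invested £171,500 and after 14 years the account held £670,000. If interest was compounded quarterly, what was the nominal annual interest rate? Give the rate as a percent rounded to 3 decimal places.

9.853%

The 56-period growth factor is 670,000/171,500 = 3.90671.
r/4 = 3.90671^(1/56) − 1 ≈ 0.0246323, so r ≈ 4·0.0246323 = 9.85293%.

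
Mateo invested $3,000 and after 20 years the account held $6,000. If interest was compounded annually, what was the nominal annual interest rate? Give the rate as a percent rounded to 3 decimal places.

3.526%

(1 + r)^20 = 6,000/3,000 = 2.
1 + r = 2^(1/20) ≈ 1.035265, so r ≈ 0.0352649.
r ≈ 3.52649%.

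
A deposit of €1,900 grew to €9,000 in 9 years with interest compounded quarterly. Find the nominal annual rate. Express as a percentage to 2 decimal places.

17.66%

(1 + r/4)^36 = 9,000/1,900 = 4.73684.
1 + r/4 = 4.73684^(1/36) ≈ 1.044152, so r/4 ≈ 0.0441517.
r ≈ 4·0.0441517 = 17.66066%.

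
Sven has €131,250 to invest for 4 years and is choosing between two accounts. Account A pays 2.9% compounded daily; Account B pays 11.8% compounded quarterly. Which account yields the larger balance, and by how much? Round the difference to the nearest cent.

Account A growth factor: (1 + 0.029/365)^1460 ≈ 1.12299069741; balance ≈ 147,392.5290.
Account B growth factor: (1 + 0.0295)^16 ≈ 1.59228797482; balance ≈ 208,987.7967.
Account B is larger by 61,595.2677.

Account B, by €61,595.27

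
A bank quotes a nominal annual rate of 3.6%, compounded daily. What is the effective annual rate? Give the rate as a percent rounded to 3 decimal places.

One year is 365 periods at 0.0000986301 each: (1 + 0.0000986301)^365 ≈ 1.036654.
EAR = 1.036654 − 1 ≈ 3.66540%.

3.665%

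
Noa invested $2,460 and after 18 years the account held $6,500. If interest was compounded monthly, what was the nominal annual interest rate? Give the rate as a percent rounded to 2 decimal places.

(1 + r/12)^216 = 6,500/2,460 = 2.64228.
1 + r/12 = 2.64228^(1/216) ≈ 1.004508, so r/12 ≈ 0.00450847.
r ≈ 12·0.00450847 = 5.41016%.

5.41%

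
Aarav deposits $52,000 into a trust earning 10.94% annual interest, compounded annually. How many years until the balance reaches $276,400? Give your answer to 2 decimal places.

(1 + 0.1094)^t = 276,400/52,000 = 5.3154.
t·ln(1 + 0.1094) = ln(5.3154); t = 1.6706/0.103819 ≈ 16.0915.

16.09 years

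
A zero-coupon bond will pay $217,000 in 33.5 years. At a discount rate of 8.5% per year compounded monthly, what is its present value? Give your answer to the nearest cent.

Growth factor = (1 + 0.085/12)^402 ≈ 17.0723889243.
P = 217,000/17.0723889243 ≈ 12,710.5820.

$12,710.58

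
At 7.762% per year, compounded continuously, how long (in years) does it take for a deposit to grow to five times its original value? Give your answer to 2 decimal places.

e^(0.07762t) = 5, so 0.07762t = ln 5 ≈ 1.6094.
t ≈ 1.6094/0.07762 ≈ 20.7348.

20.73 years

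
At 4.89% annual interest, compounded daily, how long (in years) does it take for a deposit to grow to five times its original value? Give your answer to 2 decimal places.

(1 + 0.000133973)^(365t) = 5.
365t = ln 5 / ln(1 + 0.000133973) ≈ 1.6094/0.000133964 ≈ 12013.9916.
t ≈ 32.9150.

32.92 years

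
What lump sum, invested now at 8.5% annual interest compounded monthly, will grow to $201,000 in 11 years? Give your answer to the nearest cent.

$79,170.27

Periodic rate = 8.5%/12 = 0.00708333; 132 periods.
P = 201,000/(1 + 0.085/12)^132 ≈ 201,000/2.53883190797 ≈ 79,170.2670.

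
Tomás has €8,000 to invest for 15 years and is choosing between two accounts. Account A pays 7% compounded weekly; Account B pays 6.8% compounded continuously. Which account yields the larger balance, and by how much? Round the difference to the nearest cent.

Account A, by €659.51

Account A growth factor: (1 + 0.07/52)^780 ≈ 2.8556340509; balance ≈ 22,845.0724.
Account B growth factor: e^(0.068·15) = e^1.02 ≈ 2.773194764; balance ≈ 22,185.5581.
Account A is larger by 659.5143.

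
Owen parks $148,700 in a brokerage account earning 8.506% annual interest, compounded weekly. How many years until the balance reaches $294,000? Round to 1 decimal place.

8.0 years

We need (1 + 0.00163577)^(52t) = 1.9771, so 52t = ln 1.9771 / ln 1.001636 ≈ 417.0553.
t ≈ 417.0553/52 = 8.0203 years.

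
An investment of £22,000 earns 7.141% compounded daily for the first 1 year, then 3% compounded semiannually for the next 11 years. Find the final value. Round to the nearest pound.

Phase 1: 22,000·(1 + 0.07141/365)^365 ≈ 23,628.3076.
Phase 2: 23,628.3076·(1 + 0.015)^22 ≈ 32,785.7819.

£32,786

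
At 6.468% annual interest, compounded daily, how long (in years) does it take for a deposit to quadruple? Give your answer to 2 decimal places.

(1 + 0.000177205)^(365t) = 4.
365t = ln 4 / ln(1 + 0.000177205) ≈ 1.3863/0.00017719 ≈ 7823.7828.
t ≈ 21.4350.

21.44 years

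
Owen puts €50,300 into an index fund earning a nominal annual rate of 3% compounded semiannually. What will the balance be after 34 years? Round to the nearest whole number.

€138,439

Growth factor = (1 + 0.015)^68 ≈ 2.75226896474.
A ≈ 50,300 × 2.75226896474 ≈ 138,439.1289.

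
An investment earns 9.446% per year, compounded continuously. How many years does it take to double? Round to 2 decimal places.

7.34 years

e^(0.09446t) = 2, so 0.09446t = ln 2 ≈ 0.69315.
t ≈ 0.69315/0.09446 ≈ 7.3380.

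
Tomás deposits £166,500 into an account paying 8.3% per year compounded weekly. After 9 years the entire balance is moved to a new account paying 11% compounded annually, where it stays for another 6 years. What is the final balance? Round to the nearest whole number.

£656,918

After 9 years at 8.3%: 166,500 × 2.10940194761 ≈ 351,215.4243.
Then 6 years at 11%: 351,215.4243 × 1.87041455216 ≈ 656,918.4405.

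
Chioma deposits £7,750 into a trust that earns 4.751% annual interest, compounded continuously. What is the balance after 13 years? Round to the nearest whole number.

£14,373

A = P·e^(rt) = 7,750·e^(0.04751·13) = 7,750·e^0.61763.
e^0.61763 ≈ 1.854527599, so A ≈ 14,372.5889.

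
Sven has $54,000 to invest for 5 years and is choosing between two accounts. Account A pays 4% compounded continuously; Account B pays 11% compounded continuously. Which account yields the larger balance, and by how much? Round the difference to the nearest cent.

Account A growth factor: e^(0.04·5) = e^0.2 ≈ 1.2214027582; balance ≈ 65,955.7489.
Account B growth factor: e^(0.11·5) = e^0.55 ≈ 1.7332530179; balance ≈ 93,595.6630.
Account B is larger by 27,639.9140.

Account B, by $27,639.91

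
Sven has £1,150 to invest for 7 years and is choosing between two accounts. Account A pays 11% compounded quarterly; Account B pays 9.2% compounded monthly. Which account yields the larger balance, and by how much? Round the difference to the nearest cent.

Account A, by £273.72

Account A growth factor: (1 + 0.0275)^28 ≈ 2.137426824; balance ≈ 2,458.0408.
Account B growth factor: (1 + 0.092/12)^84 ≈ 1.899411077; balance ≈ 2,184.3227.
Account A is larger by 273.7181.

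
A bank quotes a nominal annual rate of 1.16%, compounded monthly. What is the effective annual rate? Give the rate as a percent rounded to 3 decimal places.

One year is 12 periods at 0.000966667 each: (1 + 0.000966667)^12 ≈ 1.011662.
EAR = 1.011662 − 1 ≈ 1.16619%.

1.166%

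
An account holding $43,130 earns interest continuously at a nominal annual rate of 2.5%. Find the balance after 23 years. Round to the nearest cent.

$76,647.64

A = P·e^(rt) = 43,130·e^(0.025·23) = 43,130·e^0.575.
e^0.575 ≈ 1.7771305269, so A ≈ 76,647.6396.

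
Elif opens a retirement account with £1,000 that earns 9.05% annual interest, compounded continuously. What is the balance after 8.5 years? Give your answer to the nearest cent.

£2,158.15

A = P·e^(rt) = 1,000·e^(0.0905·8.5) = 1,000·e^0.76925.
e^0.76925 ≈ 2.158147036, so A ≈ 2,158.1470.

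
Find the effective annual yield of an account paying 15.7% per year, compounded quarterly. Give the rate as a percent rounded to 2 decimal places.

One year is 4 periods at 0.03925 each: (1 + 0.03925)^4 ≈ 1.166488.
EAR = 1.166488 − 1 ≈ 16.64876%.

16.65%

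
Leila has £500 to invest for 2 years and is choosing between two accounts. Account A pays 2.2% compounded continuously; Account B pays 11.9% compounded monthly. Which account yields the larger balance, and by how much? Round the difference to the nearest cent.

Account B, by £111.12

Account A growth factor: e^(0.022·2) = e^0.044 ≈ 1.04498235; balance ≈ 522.4912.
Account B growth factor: (1 + 0.119/12)^24 ≈ 1.26722271; balance ≈ 633.6114.
Account B is larger by 111.1202.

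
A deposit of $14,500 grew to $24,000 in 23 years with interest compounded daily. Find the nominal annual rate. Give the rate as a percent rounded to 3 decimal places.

2.191%

(1 + r/365)^8395 = 24,000/14,500 = 1.65517.
1 + r/365 = 1.65517^(1/8395) ≈ 1.00006, so r/365 ≈ 0.0000600262.
r ≈ 365·0.0000600262 = 2.19096%.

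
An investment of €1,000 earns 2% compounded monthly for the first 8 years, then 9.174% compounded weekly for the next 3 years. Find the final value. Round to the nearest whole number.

€1,545

After 8 years at 2%: 1,000 × 1.173354587 ≈ 1,173.3546.
Then 3 years at 9.174%: 1,173.3546 × 1.316501066 ≈ 1,544.7226.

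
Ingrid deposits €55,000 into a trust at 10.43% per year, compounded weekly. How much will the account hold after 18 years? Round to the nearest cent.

€358,831.49

Periodic rate = 10.43%/52 = 0.00200577; periods = 52·18 = 936.
A = 55,000·(1 + 0.1043/52)^936 ≈ 55,000·6.52420885971 ≈ 358,831.4873.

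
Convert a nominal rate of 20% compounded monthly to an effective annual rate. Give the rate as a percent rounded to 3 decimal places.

21.939%

One year is 12 periods at 0.0166667 each: (1 + 0.0166667)^12 ≈ 1.219391.
EAR = 1.219391 − 1 ≈ 21.93911%.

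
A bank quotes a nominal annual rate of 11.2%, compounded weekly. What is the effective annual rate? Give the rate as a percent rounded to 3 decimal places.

EAR = (1 + 11.2%/52)^52 − 1 = (1 + 0.00215385)^52 − 1.
(1 + 0.00215385)^52 ≈ 1.118378, so EAR ≈ 11.83782%.

11.838%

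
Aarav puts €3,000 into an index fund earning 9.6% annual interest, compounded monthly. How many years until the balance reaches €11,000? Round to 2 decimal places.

13.59 years

We need (1 + 0.008)^(12t) = 3.6667, so 12t = ln 3.6667 / ln 1.008 ≈ 163.0592.
t ≈ 163.0592/12 = 13.5883 years.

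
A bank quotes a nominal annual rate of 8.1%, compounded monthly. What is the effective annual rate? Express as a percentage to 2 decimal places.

8.41%

EAR = (1 + 8.1%/12)^12 − 1 = (1 + 0.00675)^12 − 1.
(1 + 0.00675)^12 ≈ 1.084076, so EAR ≈ 8.40758%.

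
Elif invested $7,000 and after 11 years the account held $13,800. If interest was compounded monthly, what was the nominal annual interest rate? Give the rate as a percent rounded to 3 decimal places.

6.186%

The 132-period growth factor is 13,800/7,000 = 1.97143.
r/12 = 1.97143^(1/132) − 1 ≈ 0.00515535, so r ≈ 12·0.00515535 = 6.18642%.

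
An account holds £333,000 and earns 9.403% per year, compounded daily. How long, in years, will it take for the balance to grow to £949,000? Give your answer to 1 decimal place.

11.1 years

(1 + 0.000257616)^(365t) = 949,000/333,000 = 2.8498.
365t·ln(1 + 0.000257616) = ln(2.8498); 365t = 1.0473/0.000257583 ≈ 4065.7390.
t ≈ 11.1390 years.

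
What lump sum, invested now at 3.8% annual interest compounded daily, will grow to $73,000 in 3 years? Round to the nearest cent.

$65,135.22

Periodic rate = 3.8%/365 = 0.00010411; 1095 periods.
P = 73,000/(1 + 0.038/365)^1095 ≈ 73,000/1.1207454745 ≈ 65,135.2173.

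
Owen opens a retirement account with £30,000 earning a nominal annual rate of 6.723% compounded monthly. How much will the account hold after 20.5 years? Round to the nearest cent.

£118,577.41

Periodic rate = 6.723%/12 = 0.0056025; periods = 12·20.5 = 246.
A = 30,000·(1 + 0.0056025)^246 ≈ 30,000·3.95258041292 ≈ 118,577.4124.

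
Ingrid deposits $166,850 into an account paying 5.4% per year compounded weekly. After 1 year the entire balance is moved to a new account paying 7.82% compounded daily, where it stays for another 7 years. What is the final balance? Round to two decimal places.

$304,420.07

After 1 years at 5.4%: 166,850 × 1.05545502888 ≈ 176,102.6716.
Then 7 years at 7.82%: 176,102.6716 × 1.72865105798 ≈ 304,420.0695.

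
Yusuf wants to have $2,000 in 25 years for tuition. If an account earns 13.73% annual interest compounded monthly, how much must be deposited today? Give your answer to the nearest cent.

$65.88

Periodic rate = 13.73%/12 = 0.0114417; 300 periods.
P = 2,000/(1 + 0.1373/12)^300 ≈ 2,000/30.35653303 ≈ 65.8837.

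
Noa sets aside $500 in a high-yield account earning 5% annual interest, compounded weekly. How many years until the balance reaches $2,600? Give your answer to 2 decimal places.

(1 + 0.000961538)^(52t) = 2,600/500 = 5.2.
52t·ln(1 + 0.000961538) = ln(5.2); 52t = 1.6487/0.000961076 ≈ 1715.4292.
t ≈ 32.9890 years.

32.99 years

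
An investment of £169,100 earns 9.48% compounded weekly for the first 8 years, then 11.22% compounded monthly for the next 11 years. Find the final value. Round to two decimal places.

After 8 years at 9.48%: 169,100 × 2.133384164007 ≈ 360,755.2621.
Then 11 years at 11.22%: 360,755.2621 × 3.415984813704 ≈ 1,232,334.4969.

£1,232,334.50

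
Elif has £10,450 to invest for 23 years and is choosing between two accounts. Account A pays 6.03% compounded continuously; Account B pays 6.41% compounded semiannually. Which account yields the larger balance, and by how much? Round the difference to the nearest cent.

Account A growth factor: e^(0.0603·23) = e^1.3869 ≈ 4.0024232893; balance ≈ 41,825.3234.
Account B growth factor: (1 + 0.03205)^46 ≈ 4.2680938094; balance ≈ 44,601.5803.
Account B is larger by 2,776.2569.

Account B, by £2,776.26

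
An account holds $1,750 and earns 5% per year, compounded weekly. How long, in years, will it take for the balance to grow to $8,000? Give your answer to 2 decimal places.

30.41 years

We need (1 + 0.000961538)^(52t) = 4.5714, so 52t = ln 4.5714 / ln 1.000962 ≈ 1581.3786.
t ≈ 1581.3786/52 = 30.4111 years.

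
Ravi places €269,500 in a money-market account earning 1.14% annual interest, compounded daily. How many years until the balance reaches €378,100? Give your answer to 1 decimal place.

We need (1 + 0.0000312329)^(365t) = 1.403, so 365t = ln 1.403 / ln 1.000031 ≈ 10840.9997.
t ≈ 10840.9997/365 = 29.7014 years.

29.7 years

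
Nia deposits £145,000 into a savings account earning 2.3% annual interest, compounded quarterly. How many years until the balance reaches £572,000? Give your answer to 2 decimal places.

(1 + 0.00575)^(4t) = 572,000/145,000 = 3.9448.
4t·ln(1 + 0.00575) = ln(3.9448); 4t = 1.3724/0.00573353 ≈ 239.3647.
t ≈ 59.8412 years.

59.84 years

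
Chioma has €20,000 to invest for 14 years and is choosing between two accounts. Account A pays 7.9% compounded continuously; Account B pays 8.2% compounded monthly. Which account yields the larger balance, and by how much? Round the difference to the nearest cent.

Account A growth factor: e^(0.079·14) = e^1.106 ≈ 3.0222452034; balance ≈ 60,444.9041.
Account B growth factor: (1 + 0.082/12)^168 ≈ 3.1396001279; balance ≈ 62,792.0026.
Account B is larger by 2,347.0985.

Account B, by €2,347.10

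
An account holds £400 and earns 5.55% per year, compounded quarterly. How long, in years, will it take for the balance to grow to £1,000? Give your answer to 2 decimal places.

We need (1 + 0.013875)^(4t) = 2.5, so 4t = ln 2.5 / ln 1.013875 ≈ 66.4961.
t ≈ 66.4961/4 = 16.6240 years.

16.62 years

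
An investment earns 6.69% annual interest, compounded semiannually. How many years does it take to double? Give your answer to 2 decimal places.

(1 + 0.03345)^(2t) = 2.
2t = ln 2 / ln(1 + 0.03345) ≈ 0.69315/0.0329027 ≈ 21.0666.
t ≈ 10.5333.

10.53 years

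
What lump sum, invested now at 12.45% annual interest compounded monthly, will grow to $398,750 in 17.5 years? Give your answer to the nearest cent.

Periodic rate = 12.45%/12 = 0.010375; 210 periods.
P = 398,750/(1 + 0.010375)^210 ≈ 398,750/8.73663675609 ≈ 45,641.1330.

$45,641.13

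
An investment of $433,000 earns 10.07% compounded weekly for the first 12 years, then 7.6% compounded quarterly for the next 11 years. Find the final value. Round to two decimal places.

$3,314,713.14

After 12 years at 10.07%: 433,000 × 3.344213208939 ≈ 1,448,044.3195.
Then 11 years at 7.6%: 1,448,044.3195 × 2.289096473347 ≈ 3,314,713.1449.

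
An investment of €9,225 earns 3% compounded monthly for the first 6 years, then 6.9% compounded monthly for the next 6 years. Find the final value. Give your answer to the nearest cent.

Phase 1: 9,225·(1 + 0.0025)^72 ≈ 11,041.8496.
Phase 2: 11,041.8496·(1 + 0.00575)^72 ≈ 16,684.9457.

€16,684.95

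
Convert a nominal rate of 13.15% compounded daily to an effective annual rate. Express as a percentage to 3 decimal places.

One year is 365 periods at 0.000360274 each: (1 + 0.000360274)^365 ≈ 1.140511.
EAR = 1.140511 − 1 ≈ 14.05109%.

14.051%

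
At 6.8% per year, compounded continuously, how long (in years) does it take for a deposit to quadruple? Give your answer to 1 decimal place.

e^(0.068t) = 4, so 0.068t = ln 4 ≈ 1.3863.
t ≈ 1.3863/0.068 ≈ 20.3867.

20.4 years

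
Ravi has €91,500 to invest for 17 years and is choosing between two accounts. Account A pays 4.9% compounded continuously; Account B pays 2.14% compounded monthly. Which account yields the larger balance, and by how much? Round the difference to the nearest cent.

Account A, by €78,862.82

Account A growth factor: e^(0.049·17) = e^0.833 ≈ 2.30020902675; balance ≈ 210,469.1259.
Account B growth factor: (1 + 0.0214/12)^204 ≈ 1.43832033222; balance ≈ 131,606.3104.
Account A is larger by 78,862.8155.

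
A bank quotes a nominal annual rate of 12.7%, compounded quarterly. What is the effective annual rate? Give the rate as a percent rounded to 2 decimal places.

13.32%

One year is 4 periods at 0.03175 each: (1 + 0.03175)^4 ≈ 1.133177.
EAR = 1.133177 − 1 ≈ 13.31774%.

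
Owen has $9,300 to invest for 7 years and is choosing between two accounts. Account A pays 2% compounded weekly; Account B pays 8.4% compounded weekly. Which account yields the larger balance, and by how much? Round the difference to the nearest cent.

Account B, by $6,038.37

A: (1 + 0.02/52)^364 ≈ 1.1502428383, so 9,300 × 1.1502428383 ≈ 10,697.2584.
B: (1 + 0.084/52)^364 ≈ 1.7995301225, so 9,300 × 1.7995301225 ≈ 16,735.6301.
Difference ≈ 6,038.3717 in favor of B.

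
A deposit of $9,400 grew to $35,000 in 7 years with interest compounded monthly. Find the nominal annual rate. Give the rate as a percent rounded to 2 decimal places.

18.93%

The 84-period growth factor is 35,000/9,400 = 3.7234.
r/12 = 3.7234^(1/84) − 1 ≈ 0.0157736, so r ≈ 12·0.0157736 = 18.92828%.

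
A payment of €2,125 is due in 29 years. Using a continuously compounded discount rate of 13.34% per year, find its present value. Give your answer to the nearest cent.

€44.39

P = A·e^(−rt) = 2,125·e^(−3.8686).
e^(−3.8686) ≈ 0.02088759159, so P ≈ 44.3861.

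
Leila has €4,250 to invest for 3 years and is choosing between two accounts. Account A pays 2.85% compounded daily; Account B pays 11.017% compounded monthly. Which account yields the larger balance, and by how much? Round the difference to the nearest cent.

Account B, by €1,276.37

A: (1 + 0.0285/365)^1095 ≈ 1.089257926, so 4,250 × 1.089257926 ≈ 4,629.3462.
B: (1 + 0.11017/12)^36 ≈ 1.389580696, so 4,250 × 1.389580696 ≈ 5,905.7180.
Difference ≈ 1,276.3718 in favor of B.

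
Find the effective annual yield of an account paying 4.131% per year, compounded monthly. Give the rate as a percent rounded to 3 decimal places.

4.210%

One year is 12 periods at 0.0034425 each: (1 + 0.0034425)^12 ≈ 1.042101.
EAR = 1.042101 − 1 ≈ 4.21012%.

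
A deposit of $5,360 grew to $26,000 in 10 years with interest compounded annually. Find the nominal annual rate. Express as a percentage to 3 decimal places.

17.106%

(1 + r)^10 = 26,000/5,360 = 4.85075.
1 + r = 4.85075^(1/10) ≈ 1.171065, so r ≈ 0.171065.
r ≈ 17.10646%.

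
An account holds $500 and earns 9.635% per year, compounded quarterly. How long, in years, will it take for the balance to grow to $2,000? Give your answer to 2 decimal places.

14.56 years

We need (1 + 0.0240875)^(4t) = 4, so 4t = ln 4 / ln 1.024088 ≈ 58.2428.
t ≈ 58.2428/4 = 14.5607 years.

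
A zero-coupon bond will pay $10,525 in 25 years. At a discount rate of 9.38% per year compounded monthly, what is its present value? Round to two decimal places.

$1,018.03

Periodic rate = 9.38%/12 = 0.00781667; 300 periods.
P = 10,525/(1 + 0.0938/12)^300 ≈ 10,525/10.338579082 ≈ 1,018.0316.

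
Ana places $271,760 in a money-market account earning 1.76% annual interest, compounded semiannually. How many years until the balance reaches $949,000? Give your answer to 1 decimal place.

(1 + 0.0088)^(2t) = 949,000/271,760 = 3.4921.
2t·ln(1 + 0.0088) = ln(3.4921); 2t = 1.2505/0.00876151 ≈ 142.7254.
t ≈ 71.3627 years.

71.4 years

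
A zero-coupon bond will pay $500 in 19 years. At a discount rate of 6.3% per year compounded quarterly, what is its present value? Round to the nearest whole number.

$152

Periodic rate = 6.3%/4 = 0.01575; 76 periods.
P = 500/(1 + 0.01575)^76 ≈ 500/3.27943597 ≈ 152.4652.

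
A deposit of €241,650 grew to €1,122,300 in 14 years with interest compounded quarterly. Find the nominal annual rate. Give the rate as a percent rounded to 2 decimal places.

(1 + r/4)^56 = 1,122,300/241,650 = 4.64432.
1 + r/4 = 4.64432^(1/56) ≈ 1.027802, so r/4 ≈ 0.0278017.
r ≈ 4·0.0278017 = 11.12067%.

11.12%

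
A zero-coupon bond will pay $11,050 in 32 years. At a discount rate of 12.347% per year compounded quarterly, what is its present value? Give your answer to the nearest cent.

$225.63

Periodic rate = 12.347%/4 = 0.0308675; 128 periods.
P = 11,050/(1 + 0.0308675)^128 ≈ 11,050/48.973882158 ≈ 225.6305.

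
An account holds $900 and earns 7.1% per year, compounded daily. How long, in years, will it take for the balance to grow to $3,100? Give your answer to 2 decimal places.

17.42 years

(1 + 0.000194521)^(365t) = 3,100/900 = 3.4444.
365t·ln(1 + 0.000194521) = ln(3.4444); 365t = 1.2368/0.000194502 ≈ 6358.6234.
t ≈ 17.4209 years.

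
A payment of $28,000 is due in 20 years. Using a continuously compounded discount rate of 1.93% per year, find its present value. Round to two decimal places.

P = A·e^(−rt) = 28,000·e^(−0.386).
e^(−0.386) ≈ 0.67977052568, so P ≈ 19,033.5747.

$19,033.57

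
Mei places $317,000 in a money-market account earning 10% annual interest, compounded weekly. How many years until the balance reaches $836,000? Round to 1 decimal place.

(1 + 0.00192308)^(52t) = 836,000/317,000 = 2.6372.
52t·ln(1 + 0.00192308) = ln(2.6372); 52t = 0.96973/0.00192123 ≈ 504.7427.
t ≈ 9.7066 years.

9.7 years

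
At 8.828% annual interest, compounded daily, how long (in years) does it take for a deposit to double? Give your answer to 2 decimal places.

(1 + 0.000241863)^(365t) = 2.
365t = ln 2 / ln(1 + 0.000241863) ≈ 0.69315/0.000241834 ≈ 2866.2134.
t ≈ 7.8526.

7.85 years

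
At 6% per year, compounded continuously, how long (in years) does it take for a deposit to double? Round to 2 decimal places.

11.55 years

e^(0.06t) = 2, so 0.06t = ln 2 ≈ 0.69315.
t ≈ 0.69315/0.06 ≈ 11.5525.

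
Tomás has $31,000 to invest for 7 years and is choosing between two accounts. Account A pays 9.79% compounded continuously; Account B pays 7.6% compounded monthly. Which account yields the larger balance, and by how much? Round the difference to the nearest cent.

Account A, by $8,831.49

Account A growth factor: e^(0.0979·7) = e^0.6853 ≈ 1.9843670564; balance ≈ 61,515.3787.
Account B growth factor: (1 + 0.076/12)^84 ≈ 1.6994801544; balance ≈ 52,683.8848.
Account A is larger by 8,831.4940.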